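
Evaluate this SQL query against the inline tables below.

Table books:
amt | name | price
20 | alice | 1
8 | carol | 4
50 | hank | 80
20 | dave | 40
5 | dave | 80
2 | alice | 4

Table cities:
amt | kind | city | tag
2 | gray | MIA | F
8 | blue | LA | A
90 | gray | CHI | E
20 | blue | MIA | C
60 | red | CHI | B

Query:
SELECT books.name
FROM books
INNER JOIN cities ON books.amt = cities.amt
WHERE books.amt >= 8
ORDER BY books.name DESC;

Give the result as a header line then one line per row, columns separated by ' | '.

After JOIN cities (4 rows):
books.amt | books.name | books.price | cities.amt | cities.kind | cities.city | cities.tag
20 | alice | 1 | 20 | blue | MIA | C
8 | carol | 4 | 8 | blue | LA | A
20 | dave | 40 | 20 | blue | MIA | C
2 | alice | 4 | 2 | gray | MIA | F
After WHERE (3 rows):
books.amt | books.name | books.price | cities.amt | cities.kind | cities.city | cities.tag
20 | alice | 1 | 20 | blue | MIA | C
8 | carol | 4 | 8 | blue | LA | A
20 | dave | 40 | 20 | blue | MIA | C
After SELECT (3 rows):
books.name
alice
carol
dave
After ORDER BY (3 rows):
books.name
dave
carol
alice

== RESULT ==
books.name
dave
carol
alice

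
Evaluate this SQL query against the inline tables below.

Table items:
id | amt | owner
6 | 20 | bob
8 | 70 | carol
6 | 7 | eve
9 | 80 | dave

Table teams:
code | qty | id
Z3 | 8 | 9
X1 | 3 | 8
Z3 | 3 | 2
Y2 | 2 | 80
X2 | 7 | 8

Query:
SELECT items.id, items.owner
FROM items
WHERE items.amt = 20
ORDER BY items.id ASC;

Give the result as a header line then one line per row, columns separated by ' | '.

== RESULT ==
items.id | items.owner
6 | bob

Derivation:
After WHERE (1 rows):
items.id | items.amt | items.owner
6 | 20 | bob
After SELECT (1 rows):
items.id | items.owner
6 | bob
After ORDER BY (1 rows):
items.id | items.owner
6 | bob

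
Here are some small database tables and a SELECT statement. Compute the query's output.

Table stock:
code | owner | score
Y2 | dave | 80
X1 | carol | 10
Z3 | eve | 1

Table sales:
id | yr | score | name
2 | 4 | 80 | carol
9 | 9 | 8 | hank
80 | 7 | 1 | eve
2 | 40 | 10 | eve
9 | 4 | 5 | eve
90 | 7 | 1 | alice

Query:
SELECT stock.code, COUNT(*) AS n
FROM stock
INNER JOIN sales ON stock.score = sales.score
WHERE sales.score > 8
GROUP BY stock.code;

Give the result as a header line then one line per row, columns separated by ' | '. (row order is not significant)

After JOIN sales (4 rows):
stock.code | stock.owner | stock.score | sales.id | sales.yr | sales.score | sales.name
Y2 | dave | 80 | 2 | 4 | 80 | carol
X1 | carol | 10 | 2 | 40 | 10 | eve
Z3 | eve | 1 | 80 | 7 | 1 | eve
Z3 | eve | 1 | 90 | 7 | 1 | alice
After WHERE (2 rows):
stock.code | stock.owner | stock.score | sales.id | sales.yr | sales.score | sales.name
Y2 | dave | 80 | 2 | 4 | 80 | carol
X1 | carol | 10 | 2 | 40 | 10 | eve
After GROUP BY (2 rows):
stock.code | n
Y2 | 1
X1 | 1

== RESULT ==
stock.code | n
Y2 | 1
X1 | 1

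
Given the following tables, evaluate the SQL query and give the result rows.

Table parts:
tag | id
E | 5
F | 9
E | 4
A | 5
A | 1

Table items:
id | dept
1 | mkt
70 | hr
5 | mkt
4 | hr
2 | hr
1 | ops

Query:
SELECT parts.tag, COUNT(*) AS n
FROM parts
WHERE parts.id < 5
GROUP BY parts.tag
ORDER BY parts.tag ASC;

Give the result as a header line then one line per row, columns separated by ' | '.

== RESULT ==
parts.tag | n
A | 1
E | 1

Derivation:
After WHERE (2 rows):
parts.tag | parts.id
E | 4
A | 1
After GROUP BY (2 rows):
parts.tag | n
E | 1
A | 1
After ORDER BY (2 rows):
parts.tag | n
A | 1
E | 1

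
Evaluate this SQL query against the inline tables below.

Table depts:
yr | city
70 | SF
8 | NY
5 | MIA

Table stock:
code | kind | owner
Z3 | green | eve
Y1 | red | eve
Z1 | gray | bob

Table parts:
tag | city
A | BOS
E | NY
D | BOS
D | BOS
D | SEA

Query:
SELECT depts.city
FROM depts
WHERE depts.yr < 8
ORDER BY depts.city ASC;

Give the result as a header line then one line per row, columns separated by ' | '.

== RESULT ==
depts.city
MIA

Derivation:
After WHERE (1 rows):
depts.yr | depts.city
5 | MIA
After SELECT (1 rows):
depts.city
MIA
After ORDER BY (1 rows):
depts.city
MIA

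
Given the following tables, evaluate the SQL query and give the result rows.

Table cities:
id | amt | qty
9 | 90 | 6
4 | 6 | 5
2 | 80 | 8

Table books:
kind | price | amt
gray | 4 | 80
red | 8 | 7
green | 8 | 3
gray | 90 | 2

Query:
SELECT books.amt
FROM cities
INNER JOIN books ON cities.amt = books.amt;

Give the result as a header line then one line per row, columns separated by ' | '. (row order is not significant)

After JOIN books (1 rows):
cities.id | cities.amt | cities.qty | books.kind | books.price | books.amt
2 | 80 | 8 | gray | 4 | 80
After SELECT (1 rows):
books.amt
80

== RESULT ==
books.amt
80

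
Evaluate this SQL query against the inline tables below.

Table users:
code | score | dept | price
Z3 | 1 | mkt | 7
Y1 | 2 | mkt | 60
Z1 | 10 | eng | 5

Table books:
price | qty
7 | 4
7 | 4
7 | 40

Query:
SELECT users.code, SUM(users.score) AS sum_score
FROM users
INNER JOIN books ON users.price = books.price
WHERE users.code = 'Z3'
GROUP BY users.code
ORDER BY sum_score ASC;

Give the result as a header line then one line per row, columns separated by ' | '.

== RESULT ==
users.code | sum_score
Z3 | 3

Derivation:
After JOIN books (3 rows):
users.code | users.score | users.dept | users.price | books.price | books.qty
Z3 | 1 | mkt | 7 | 7 | 4
Z3 | 1 | mkt | 7 | 7 | 4
Z3 | 1 | mkt | 7 | 7 | 40
After WHERE (3 rows):
users.code | users.score | users.dept | users.price | books.price | books.qty
Z3 | 1 | mkt | 7 | 7 | 4
Z3 | 1 | mkt | 7 | 7 | 4
Z3 | 1 | mkt | 7 | 7 | 40
After GROUP BY (1 rows):
users.code | sum_score
Z3 | 3
After ORDER BY (1 rows):
users.code | sum_score
Z3 | 3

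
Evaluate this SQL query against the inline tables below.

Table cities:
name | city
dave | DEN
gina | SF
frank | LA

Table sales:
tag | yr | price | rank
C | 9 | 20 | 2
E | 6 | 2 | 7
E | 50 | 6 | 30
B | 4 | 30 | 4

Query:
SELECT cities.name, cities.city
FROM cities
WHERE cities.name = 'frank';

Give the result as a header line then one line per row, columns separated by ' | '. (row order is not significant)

After WHERE (1 rows):
cities.name | cities.city
frank | LA
After SELECT (1 rows):
cities.name | cities.city
frank | LA

== RESULT ==
cities.name | cities.city
frank | LA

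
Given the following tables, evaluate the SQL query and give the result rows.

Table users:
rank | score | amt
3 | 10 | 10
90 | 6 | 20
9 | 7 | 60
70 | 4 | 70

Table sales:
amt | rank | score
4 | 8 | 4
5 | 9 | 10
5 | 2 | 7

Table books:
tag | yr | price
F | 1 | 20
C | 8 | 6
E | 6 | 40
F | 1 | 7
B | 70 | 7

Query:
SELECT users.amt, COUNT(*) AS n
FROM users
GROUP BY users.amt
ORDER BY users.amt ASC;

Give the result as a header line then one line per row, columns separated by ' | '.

== RESULT ==
users.amt | n
10 | 1
20 | 1
60 | 1
70 | 1

Derivation:
After GROUP BY (4 rows):
users.amt | n
10 | 1
20 | 1
60 | 1
70 | 1
After ORDER BY (4 rows):
users.amt | n
10 | 1
20 | 1
60 | 1
70 | 1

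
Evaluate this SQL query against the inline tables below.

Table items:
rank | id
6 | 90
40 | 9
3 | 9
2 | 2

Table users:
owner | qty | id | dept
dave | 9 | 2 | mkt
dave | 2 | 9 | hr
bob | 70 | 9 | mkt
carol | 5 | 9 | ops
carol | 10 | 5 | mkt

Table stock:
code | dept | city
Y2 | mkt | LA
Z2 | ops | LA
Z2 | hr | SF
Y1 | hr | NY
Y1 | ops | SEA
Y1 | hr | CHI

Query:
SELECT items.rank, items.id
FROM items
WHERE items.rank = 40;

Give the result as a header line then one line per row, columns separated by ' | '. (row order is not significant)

After WHERE (1 rows):
items.rank | items.id
40 | 9
After SELECT (1 rows):
items.rank | items.id
40 | 9

== RESULT ==
items.rank | items.id
40 | 9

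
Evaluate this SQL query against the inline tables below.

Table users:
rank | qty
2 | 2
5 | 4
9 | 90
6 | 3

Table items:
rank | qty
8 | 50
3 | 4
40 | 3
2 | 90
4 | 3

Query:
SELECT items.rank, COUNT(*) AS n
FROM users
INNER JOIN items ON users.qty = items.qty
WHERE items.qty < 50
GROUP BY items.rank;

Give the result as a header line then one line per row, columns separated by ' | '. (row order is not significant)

== RESULT ==
items.rank | n
3 | 1
40 | 1
4 | 1

Derivation:
After JOIN items (4 rows):
users.rank | users.qty | items.rank | items.qty
5 | 4 | 3 | 4
9 | 90 | 2 | 90
6 | 3 | 40 | 3
6 | 3 | 4 | 3
After WHERE (3 rows):
users.rank | users.qty | items.rank | items.qty
5 | 4 | 3 | 4
6 | 3 | 40 | 3
6 | 3 | 4 | 3
After GROUP BY (3 rows):
items.rank | n
3 | 1
40 | 1
4 | 1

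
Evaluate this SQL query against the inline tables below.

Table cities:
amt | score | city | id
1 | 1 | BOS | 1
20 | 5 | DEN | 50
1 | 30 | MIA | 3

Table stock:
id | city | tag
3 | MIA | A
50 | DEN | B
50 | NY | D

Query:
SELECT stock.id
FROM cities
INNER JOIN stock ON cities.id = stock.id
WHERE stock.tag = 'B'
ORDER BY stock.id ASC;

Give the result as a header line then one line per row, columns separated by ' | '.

After JOIN stock (3 rows):
cities.amt | cities.score | cities.city | cities.id | stock.id | stock.city | stock.tag
20 | 5 | DEN | 50 | 50 | DEN | B
20 | 5 | DEN | 50 | 50 | NY | D
1 | 30 | MIA | 3 | 3 | MIA | A
After WHERE (1 rows):
cities.amt | cities.score | cities.city | cities.id | stock.id | stock.city | stock.tag
20 | 5 | DEN | 50 | 50 | DEN | B
After SELECT (1 rows):
stock.id
50
After ORDER BY (1 rows):
stock.id
50

== RESULT ==
stock.id
50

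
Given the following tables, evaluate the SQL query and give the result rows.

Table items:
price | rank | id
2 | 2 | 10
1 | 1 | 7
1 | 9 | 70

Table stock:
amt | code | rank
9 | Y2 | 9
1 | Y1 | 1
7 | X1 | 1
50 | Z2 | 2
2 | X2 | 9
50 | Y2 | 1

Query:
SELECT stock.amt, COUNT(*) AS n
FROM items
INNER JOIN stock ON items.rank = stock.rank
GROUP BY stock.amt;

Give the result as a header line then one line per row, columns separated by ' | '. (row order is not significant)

== RESULT ==
stock.amt | n
50 | 2
1 | 1
7 | 1
9 | 1
2 | 1

Derivation:
After JOIN stock (6 rows):
items.price | items.rank | items.id | stock.amt | stock.code | stock.rank
2 | 2 | 10 | 50 | Z2 | 2
1 | 1 | 7 | 1 | Y1 | 1
1 | 1 | 7 | 7 | X1 | 1
1 | 1 | 7 | 50 | Y2 | 1
1 | 9 | 70 | 9 | Y2 | 9
1 | 9 | 70 | 2 | X2 | 9
After GROUP BY (5 rows):
stock.amt | n
50 | 2
1 | 1
7 | 1
9 | 1
2 | 1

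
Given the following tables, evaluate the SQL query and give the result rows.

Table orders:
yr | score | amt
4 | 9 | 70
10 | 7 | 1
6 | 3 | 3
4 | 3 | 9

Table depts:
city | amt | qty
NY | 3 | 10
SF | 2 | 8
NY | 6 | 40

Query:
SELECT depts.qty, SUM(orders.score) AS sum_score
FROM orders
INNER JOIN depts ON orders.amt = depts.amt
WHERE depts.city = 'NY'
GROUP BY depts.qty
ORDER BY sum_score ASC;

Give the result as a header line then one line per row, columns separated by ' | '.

After JOIN depts (1 rows):
orders.yr | orders.score | orders.amt | depts.city | depts.amt | depts.qty
6 | 3 | 3 | NY | 3 | 10
After WHERE (1 rows):
orders.yr | orders.score | orders.amt | depts.city | depts.amt | depts.qty
6 | 3 | 3 | NY | 3 | 10
After GROUP BY (1 rows):
depts.qty | sum_score
10 | 3
After ORDER BY (1 rows):
depts.qty | sum_score
10 | 3

== RESULT ==
depts.qty | sum_score
10 | 3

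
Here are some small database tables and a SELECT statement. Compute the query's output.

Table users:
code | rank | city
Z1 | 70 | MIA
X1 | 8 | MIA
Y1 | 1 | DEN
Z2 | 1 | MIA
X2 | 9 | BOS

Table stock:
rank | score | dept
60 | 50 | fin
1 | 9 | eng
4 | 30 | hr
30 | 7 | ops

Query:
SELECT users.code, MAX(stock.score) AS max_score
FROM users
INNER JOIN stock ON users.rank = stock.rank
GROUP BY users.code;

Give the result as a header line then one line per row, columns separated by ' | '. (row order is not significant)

After JOIN stock (2 rows):
users.code | users.rank | users.city | stock.rank | stock.score | stock.dept
Y1 | 1 | DEN | 1 | 9 | eng
Z2 | 1 | MIA | 1 | 9 | eng
After GROUP BY (2 rows):
users.code | max_score
Y1 | 9
Z2 | 9

== RESULT ==
users.code | max_score
Y1 | 9
Z2 | 9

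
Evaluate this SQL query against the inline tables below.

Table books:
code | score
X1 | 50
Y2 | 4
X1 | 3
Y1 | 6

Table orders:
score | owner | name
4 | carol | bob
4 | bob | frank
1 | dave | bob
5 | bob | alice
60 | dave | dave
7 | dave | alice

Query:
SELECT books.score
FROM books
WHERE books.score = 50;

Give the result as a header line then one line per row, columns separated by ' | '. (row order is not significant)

== RESULT ==
books.score
50

Derivation:
After WHERE (1 rows):
books.code | books.score
X1 | 50
After SELECT (1 rows):
books.score
50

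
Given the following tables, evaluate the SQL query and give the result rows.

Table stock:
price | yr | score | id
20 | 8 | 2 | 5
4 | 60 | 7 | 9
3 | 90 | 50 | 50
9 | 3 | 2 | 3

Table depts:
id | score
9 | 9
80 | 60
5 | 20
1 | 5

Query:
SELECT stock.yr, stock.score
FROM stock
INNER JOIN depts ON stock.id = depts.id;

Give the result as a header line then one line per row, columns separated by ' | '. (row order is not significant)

== RESULT ==
stock.yr | stock.score
8 | 2
60 | 7

Derivation:
After JOIN depts (2 rows):
stock.price | stock.yr | stock.score | stock.id | depts.id | depts.score
20 | 8 | 2 | 5 | 5 | 20
4 | 60 | 7 | 9 | 9 | 9
After SELECT (2 rows):
stock.yr | stock.score
8 | 2
60 | 7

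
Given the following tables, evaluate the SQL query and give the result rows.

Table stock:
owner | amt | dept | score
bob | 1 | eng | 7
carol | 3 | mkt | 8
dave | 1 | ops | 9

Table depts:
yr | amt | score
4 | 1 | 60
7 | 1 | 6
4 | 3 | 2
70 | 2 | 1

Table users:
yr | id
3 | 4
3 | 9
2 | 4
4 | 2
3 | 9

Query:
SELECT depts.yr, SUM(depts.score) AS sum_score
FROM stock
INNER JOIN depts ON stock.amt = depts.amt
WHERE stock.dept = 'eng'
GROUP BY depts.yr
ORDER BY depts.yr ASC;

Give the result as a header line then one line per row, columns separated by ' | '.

After JOIN depts (5 rows):
stock.owner | stock.amt | stock.dept | stock.score | depts.yr | depts.amt | depts.score
bob | 1 | eng | 7 | 4 | 1 | 60
bob | 1 | eng | 7 | 7 | 1 | 6
carol | 3 | mkt | 8 | 4 | 3 | 2
dave | 1 | ops | 9 | 4 | 1 | 60
dave | 1 | ops | 9 | 7 | 1 | 6
After WHERE (2 rows):
stock.owner | stock.amt | stock.dept | stock.score | depts.yr | depts.amt | depts.score
bob | 1 | eng | 7 | 4 | 1 | 60
bob | 1 | eng | 7 | 7 | 1 | 6
After GROUP BY (2 rows):
depts.yr | sum_score
4 | 60
7 | 6
After ORDER BY (2 rows):
depts.yr | sum_score
4 | 60
7 | 6

== RESULT ==
depts.yr | sum_score
4 | 60
7 | 6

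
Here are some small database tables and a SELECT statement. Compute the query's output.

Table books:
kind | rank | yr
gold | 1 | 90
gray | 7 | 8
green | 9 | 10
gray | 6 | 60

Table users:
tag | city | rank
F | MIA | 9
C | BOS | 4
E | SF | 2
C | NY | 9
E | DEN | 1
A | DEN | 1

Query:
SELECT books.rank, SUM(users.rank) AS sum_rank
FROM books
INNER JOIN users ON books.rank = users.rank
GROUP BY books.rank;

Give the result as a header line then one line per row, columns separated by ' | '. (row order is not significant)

== RESULT ==
books.rank | sum_rank
1 | 2
9 | 18

Derivation:
After JOIN users (4 rows):
books.kind | books.rank | books.yr | users.tag | users.city | users.rank
gold | 1 | 90 | E | DEN | 1
gold | 1 | 90 | A | DEN | 1
green | 9 | 10 | F | MIA | 9
green | 9 | 10 | C | NY | 9
After GROUP BY (2 rows):
books.rank | sum_rank
1 | 2
9 | 18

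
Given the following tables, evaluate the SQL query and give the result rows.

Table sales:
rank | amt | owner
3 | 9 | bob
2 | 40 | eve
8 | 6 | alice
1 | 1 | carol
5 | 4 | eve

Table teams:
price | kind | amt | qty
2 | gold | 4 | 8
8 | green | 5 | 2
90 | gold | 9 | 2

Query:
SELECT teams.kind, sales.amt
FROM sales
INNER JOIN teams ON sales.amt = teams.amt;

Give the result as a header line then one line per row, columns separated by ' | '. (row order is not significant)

After JOIN teams (2 rows):
sales.rank | sales.amt | sales.owner | teams.price | teams.kind | teams.amt | teams.qty
3 | 9 | bob | 90 | gold | 9 | 2
5 | 4 | eve | 2 | gold | 4 | 8
After SELECT (2 rows):
teams.kind | sales.amt
gold | 9
gold | 4

== RESULT ==
teams.kind | sales.amt
gold | 9
gold | 4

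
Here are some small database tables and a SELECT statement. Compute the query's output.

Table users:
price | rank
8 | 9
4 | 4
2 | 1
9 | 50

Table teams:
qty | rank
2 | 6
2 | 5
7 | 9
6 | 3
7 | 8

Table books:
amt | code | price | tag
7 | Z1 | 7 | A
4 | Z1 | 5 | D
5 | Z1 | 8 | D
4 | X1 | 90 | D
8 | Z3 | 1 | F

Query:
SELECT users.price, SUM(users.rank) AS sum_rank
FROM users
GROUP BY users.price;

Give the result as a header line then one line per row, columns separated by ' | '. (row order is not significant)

== RESULT ==
users.price | sum_rank
8 | 9
4 | 4
2 | 1
9 | 50

Derivation:
After GROUP BY (4 rows):
users.price | sum_rank
8 | 9
4 | 4
2 | 1
9 | 50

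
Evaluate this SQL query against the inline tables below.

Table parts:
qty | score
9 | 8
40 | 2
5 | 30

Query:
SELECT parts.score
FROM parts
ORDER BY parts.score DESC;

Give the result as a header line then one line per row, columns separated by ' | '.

After SELECT (3 rows):
parts.score
8
2
30
After ORDER BY (3 rows):
parts.score
30
8
2

== RESULT ==
parts.score
30
8
2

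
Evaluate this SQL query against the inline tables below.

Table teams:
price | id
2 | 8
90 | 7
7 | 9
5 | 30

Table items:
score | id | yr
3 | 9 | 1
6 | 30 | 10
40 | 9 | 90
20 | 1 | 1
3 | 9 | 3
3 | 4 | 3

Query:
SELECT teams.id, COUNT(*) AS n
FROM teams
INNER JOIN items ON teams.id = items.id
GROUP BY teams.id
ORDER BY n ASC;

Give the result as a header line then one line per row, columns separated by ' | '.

After JOIN items (4 rows):
teams.price | teams.id | items.score | items.id | items.yr
7 | 9 | 3 | 9 | 1
7 | 9 | 40 | 9 | 90
7 | 9 | 3 | 9 | 3
5 | 30 | 6 | 30 | 10
After GROUP BY (2 rows):
teams.id | n
9 | 3
30 | 1
After ORDER BY (2 rows):
teams.id | n
30 | 1
9 | 3

== RESULT ==
teams.id | n
30 | 1
9 | 3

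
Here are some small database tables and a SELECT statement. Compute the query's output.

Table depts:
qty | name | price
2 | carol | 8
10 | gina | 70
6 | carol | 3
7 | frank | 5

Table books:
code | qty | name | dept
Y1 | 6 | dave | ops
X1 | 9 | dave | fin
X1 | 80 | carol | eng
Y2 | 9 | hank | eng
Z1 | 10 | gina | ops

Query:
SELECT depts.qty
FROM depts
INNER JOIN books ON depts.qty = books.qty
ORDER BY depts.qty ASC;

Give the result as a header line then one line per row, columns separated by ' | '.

== RESULT ==
depts.qty
6
10

Derivation:
After JOIN books (2 rows):
depts.qty | depts.name | depts.price | books.code | books.qty | books.name | books.dept
10 | gina | 70 | Z1 | 10 | gina | ops
6 | carol | 3 | Y1 | 6 | dave | ops
After SELECT (2 rows):
depts.qty
10
6
After ORDER BY (2 rows):
depts.qty
6
10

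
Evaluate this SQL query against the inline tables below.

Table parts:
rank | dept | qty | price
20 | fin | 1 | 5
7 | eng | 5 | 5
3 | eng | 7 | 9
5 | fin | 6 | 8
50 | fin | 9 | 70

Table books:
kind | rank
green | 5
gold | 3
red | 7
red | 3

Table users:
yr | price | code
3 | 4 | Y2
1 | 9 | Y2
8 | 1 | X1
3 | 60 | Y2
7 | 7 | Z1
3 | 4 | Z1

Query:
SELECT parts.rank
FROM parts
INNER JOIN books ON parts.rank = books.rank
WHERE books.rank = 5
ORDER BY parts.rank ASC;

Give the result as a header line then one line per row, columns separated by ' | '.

After JOIN books (4 rows):
parts.rank | parts.dept | parts.qty | parts.price | books.kind | books.rank
7 | eng | 5 | 5 | red | 7
3 | eng | 7 | 9 | gold | 3
3 | eng | 7 | 9 | red | 3
5 | fin | 6 | 8 | green | 5
After WHERE (1 rows):
parts.rank | parts.dept | parts.qty | parts.price | books.kind | books.rank
5 | fin | 6 | 8 | green | 5
After SELECT (1 rows):
parts.rank
5
After ORDER BY (1 rows):
parts.rank
5

== RESULT ==
parts.rank
5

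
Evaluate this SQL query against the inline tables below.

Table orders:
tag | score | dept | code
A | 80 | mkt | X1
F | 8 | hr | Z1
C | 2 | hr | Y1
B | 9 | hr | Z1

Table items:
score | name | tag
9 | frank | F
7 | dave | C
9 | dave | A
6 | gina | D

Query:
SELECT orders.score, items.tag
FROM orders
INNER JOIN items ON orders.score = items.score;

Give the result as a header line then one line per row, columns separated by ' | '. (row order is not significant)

After JOIN items (2 rows):
orders.tag | orders.score | orders.dept | orders.code | items.score | items.name | items.tag
B | 9 | hr | Z1 | 9 | frank | F
B | 9 | hr | Z1 | 9 | dave | A
After SELECT (2 rows):
orders.score | items.tag
9 | F
9 | A

== RESULT ==
orders.score | items.tag
9 | F
9 | A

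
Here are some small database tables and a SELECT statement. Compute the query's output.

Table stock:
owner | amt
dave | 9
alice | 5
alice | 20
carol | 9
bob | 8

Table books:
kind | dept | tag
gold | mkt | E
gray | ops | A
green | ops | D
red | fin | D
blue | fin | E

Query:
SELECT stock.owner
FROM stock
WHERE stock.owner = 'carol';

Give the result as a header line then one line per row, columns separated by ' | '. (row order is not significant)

After WHERE (1 rows):
stock.owner | stock.amt
carol | 9
After SELECT (1 rows):
stock.owner
carol

== RESULT ==
stock.owner
carol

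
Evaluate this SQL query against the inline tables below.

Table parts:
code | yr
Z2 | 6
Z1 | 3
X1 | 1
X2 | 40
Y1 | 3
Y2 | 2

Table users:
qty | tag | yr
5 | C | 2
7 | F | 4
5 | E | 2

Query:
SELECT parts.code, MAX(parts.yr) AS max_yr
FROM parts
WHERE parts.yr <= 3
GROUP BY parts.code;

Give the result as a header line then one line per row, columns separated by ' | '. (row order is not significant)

== RESULT ==
parts.code | max_yr
Z1 | 3
X1 | 1
Y1 | 3
Y2 | 2

Derivation:
After WHERE (4 rows):
parts.code | parts.yr
Z1 | 3
X1 | 1
Y1 | 3
Y2 | 2
After GROUP BY (4 rows):
parts.code | max_yr
Z1 | 3
X1 | 1
Y1 | 3
Y2 | 2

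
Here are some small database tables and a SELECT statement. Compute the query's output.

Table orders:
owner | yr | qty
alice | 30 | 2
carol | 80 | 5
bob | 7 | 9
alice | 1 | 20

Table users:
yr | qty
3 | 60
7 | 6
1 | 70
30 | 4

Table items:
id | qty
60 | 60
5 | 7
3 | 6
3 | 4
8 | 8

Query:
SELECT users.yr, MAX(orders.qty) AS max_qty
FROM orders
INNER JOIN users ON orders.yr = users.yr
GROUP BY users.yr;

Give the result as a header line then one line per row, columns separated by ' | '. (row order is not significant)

== RESULT ==
users.yr | max_qty
30 | 2
7 | 9
1 | 20

Derivation:
After JOIN users (3 rows):
orders.owner | orders.yr | orders.qty | users.yr | users.qty
alice | 30 | 2 | 30 | 4
bob | 7 | 9 | 7 | 6
alice | 1 | 20 | 1 | 70
After GROUP BY (3 rows):
users.yr | max_qty
30 | 2
7 | 9
1 | 20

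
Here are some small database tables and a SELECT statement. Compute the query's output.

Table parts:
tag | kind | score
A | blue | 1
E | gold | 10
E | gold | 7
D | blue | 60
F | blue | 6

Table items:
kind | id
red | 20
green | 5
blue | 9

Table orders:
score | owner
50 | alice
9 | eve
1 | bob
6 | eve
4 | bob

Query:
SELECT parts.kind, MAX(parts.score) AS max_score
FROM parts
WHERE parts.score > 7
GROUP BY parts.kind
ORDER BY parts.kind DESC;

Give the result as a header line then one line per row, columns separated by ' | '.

== RESULT ==
parts.kind | max_score
gold | 10
blue | 60

Derivation:
After WHERE (2 rows):
parts.tag | parts.kind | parts.score
E | gold | 10
D | blue | 60
After GROUP BY (2 rows):
parts.kind | max_score
gold | 10
blue | 60
After ORDER BY (2 rows):
parts.kind | max_score
gold | 10
blue | 60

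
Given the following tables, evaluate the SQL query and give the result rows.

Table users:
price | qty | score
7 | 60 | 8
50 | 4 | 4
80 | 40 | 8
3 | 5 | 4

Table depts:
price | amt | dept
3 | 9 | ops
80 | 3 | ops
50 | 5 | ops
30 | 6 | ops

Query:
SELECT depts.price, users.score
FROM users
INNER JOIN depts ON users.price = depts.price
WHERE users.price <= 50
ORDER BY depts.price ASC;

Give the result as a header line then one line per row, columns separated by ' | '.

== RESULT ==
depts.price | users.score
3 | 4
50 | 4

Derivation:
After JOIN depts (3 rows):
users.price | users.qty | users.score | depts.price | depts.amt | depts.dept
50 | 4 | 4 | 50 | 5 | ops
80 | 40 | 8 | 80 | 3 | ops
3 | 5 | 4 | 3 | 9 | ops
After WHERE (2 rows):
users.price | users.qty | users.score | depts.price | depts.amt | depts.dept
50 | 4 | 4 | 50 | 5 | ops
3 | 5 | 4 | 3 | 9 | ops
After SELECT (2 rows):
depts.price | users.score
50 | 4
3 | 4
After ORDER BY (2 rows):
depts.price | users.score
3 | 4
50 | 4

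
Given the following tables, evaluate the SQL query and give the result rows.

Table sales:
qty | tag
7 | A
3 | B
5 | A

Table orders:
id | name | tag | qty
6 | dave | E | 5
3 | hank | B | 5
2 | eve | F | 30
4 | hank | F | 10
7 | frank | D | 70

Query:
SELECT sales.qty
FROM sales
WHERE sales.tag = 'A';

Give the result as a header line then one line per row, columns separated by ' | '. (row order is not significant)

== RESULT ==
sales.qty
7
5

Derivation:
After WHERE (2 rows):
sales.qty | sales.tag
7 | A
5 | A
After SELECT (2 rows):
sales.qty
7
5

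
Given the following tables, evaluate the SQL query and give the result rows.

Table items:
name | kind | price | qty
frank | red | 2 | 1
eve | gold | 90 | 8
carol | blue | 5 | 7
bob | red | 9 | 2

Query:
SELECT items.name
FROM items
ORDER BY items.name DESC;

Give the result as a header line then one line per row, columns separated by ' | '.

== RESULT ==
items.name
frank
eve
carol
bob

Derivation:
After SELECT (4 rows):
items.name
frank
eve
carol
bob
After ORDER BY (4 rows):
items.name
frank
eve
carol
bob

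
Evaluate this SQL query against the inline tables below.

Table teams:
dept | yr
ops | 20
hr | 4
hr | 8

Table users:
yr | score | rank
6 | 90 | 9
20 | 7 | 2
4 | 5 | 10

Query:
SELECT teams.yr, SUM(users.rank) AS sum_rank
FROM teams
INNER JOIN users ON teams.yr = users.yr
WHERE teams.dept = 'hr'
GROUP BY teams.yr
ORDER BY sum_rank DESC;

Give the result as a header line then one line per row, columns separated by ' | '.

After JOIN users (2 rows):
teams.dept | teams.yr | users.yr | users.score | users.rank
ops | 20 | 20 | 7 | 2
hr | 4 | 4 | 5 | 10
After WHERE (1 rows):
teams.dept | teams.yr | users.yr | users.score | users.rank
hr | 4 | 4 | 5 | 10
After GROUP BY (1 rows):
teams.yr | sum_rank
4 | 10
After ORDER BY (1 rows):
teams.yr | sum_rank
4 | 10

== RESULT ==
teams.yr | sum_rank
4 | 10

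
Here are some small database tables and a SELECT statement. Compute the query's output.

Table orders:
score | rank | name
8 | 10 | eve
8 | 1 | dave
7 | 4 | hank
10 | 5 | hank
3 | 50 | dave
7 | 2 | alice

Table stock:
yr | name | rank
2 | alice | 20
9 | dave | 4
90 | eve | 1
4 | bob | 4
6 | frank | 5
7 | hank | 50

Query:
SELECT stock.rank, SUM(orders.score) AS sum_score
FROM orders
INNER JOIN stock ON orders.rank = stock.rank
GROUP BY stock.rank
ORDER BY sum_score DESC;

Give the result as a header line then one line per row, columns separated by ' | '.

== RESULT ==
stock.rank | sum_score
4 | 14
5 | 10
1 | 8
50 | 3

Derivation:
After JOIN stock (5 rows):
orders.score | orders.rank | orders.name | stock.yr | stock.name | stock.rank
8 | 1 | dave | 90 | eve | 1
7 | 4 | hank | 9 | dave | 4
7 | 4 | hank | 4 | bob | 4
10 | 5 | hank | 6 | frank | 5
3 | 50 | dave | 7 | hank | 50
After GROUP BY (4 rows):
stock.rank | sum_score
1 | 8
4 | 14
5 | 10
50 | 3
After ORDER BY (4 rows):
stock.rank | sum_score
4 | 14
5 | 10
1 | 8
50 | 3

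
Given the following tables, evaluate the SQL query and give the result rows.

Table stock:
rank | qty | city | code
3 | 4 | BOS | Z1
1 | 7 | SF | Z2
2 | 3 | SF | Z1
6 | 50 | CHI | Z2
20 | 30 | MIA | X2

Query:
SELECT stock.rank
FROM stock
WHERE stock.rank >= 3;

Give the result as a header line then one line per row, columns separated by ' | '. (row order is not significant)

== RESULT ==
stock.rank
3
6
20

Derivation:
After WHERE (3 rows):
stock.rank | stock.qty | stock.city | stock.code
3 | 4 | BOS | Z1
6 | 50 | CHI | Z2
20 | 30 | MIA | X2
After SELECT (3 rows):
stock.rank
3
6
20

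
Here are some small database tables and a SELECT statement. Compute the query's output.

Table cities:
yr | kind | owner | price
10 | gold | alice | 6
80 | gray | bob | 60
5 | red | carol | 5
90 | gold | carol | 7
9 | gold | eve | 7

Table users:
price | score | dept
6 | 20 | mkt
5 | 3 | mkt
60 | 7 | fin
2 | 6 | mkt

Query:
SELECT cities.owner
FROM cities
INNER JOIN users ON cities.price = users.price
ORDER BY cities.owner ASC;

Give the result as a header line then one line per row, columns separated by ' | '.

== RESULT ==
cities.owner
alice
bob
carol

Derivation:
After JOIN users (3 rows):
cities.yr | cities.kind | cities.owner | cities.price | users.price | users.score | users.dept
10 | gold | alice | 6 | 6 | 20 | mkt
80 | gray | bob | 60 | 60 | 7 | fin
5 | red | carol | 5 | 5 | 3 | mkt
After SELECT (3 rows):
cities.owner
alice
bob
carol
After ORDER BY (3 rows):
cities.owner
alice
bob
carol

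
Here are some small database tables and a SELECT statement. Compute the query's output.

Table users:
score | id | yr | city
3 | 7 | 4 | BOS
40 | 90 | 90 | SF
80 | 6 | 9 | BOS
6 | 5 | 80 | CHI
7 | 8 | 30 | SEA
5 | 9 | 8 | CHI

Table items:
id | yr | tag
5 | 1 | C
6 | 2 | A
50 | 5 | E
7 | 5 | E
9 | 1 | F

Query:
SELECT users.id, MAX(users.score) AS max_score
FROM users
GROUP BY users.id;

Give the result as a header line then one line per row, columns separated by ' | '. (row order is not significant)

After GROUP BY (6 rows):
users.id | max_score
7 | 3
90 | 40
6 | 80
5 | 6
8 | 7
9 | 5

== RESULT ==
users.id | max_score
7 | 3
90 | 40
6 | 80
5 | 6
8 | 7
9 | 5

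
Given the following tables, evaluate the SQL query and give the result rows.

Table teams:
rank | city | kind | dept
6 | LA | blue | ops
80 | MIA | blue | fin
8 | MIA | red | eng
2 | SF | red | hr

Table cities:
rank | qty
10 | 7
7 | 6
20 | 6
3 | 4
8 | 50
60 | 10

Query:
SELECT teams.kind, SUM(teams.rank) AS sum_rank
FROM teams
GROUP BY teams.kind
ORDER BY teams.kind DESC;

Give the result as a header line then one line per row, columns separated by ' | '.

== RESULT ==
teams.kind | sum_rank
red | 10
blue | 86

Derivation:
After GROUP BY (2 rows):
teams.kind | sum_rank
blue | 86
red | 10
After ORDER BY (2 rows):
teams.kind | sum_rank
red | 10
blue | 86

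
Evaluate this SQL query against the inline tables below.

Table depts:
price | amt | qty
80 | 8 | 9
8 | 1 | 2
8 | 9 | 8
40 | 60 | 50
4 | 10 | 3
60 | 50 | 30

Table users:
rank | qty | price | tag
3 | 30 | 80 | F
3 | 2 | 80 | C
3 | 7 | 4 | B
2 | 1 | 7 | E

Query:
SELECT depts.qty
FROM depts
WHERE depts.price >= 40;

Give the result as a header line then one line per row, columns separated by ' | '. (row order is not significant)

== RESULT ==
depts.qty
9
50
30

Derivation:
After WHERE (3 rows):
depts.price | depts.amt | depts.qty
80 | 8 | 9
40 | 60 | 50
60 | 50 | 30
After SELECT (3 rows):
depts.qty
9
50
30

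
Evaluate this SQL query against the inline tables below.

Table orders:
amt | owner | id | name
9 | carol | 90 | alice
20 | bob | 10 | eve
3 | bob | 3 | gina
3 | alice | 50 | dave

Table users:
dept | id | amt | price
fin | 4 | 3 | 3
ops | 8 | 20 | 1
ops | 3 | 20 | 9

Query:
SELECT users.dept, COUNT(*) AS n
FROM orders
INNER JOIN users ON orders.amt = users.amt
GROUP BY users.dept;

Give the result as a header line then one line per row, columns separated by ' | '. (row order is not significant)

== RESULT ==
users.dept | n
ops | 2
fin | 2

Derivation:
After JOIN users (4 rows):
orders.amt | orders.owner | orders.id | orders.name | users.dept | users.id | users.amt | users.price
20 | bob | 10 | eve | ops | 8 | 20 | 1
20 | bob | 10 | eve | ops | 3 | 20 | 9
3 | bob | 3 | gina | fin | 4 | 3 | 3
3 | alice | 50 | dave | fin | 4 | 3 | 3
After GROUP BY (2 rows):
users.dept | n
ops | 2
fin | 2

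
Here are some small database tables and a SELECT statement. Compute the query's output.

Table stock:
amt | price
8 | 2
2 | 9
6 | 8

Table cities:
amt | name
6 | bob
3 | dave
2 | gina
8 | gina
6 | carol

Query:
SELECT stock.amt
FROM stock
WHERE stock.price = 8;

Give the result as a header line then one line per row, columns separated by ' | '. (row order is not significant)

After WHERE (1 rows):
stock.amt | stock.price
6 | 8
After SELECT (1 rows):
stock.amt
6

== RESULT ==
stock.amt
6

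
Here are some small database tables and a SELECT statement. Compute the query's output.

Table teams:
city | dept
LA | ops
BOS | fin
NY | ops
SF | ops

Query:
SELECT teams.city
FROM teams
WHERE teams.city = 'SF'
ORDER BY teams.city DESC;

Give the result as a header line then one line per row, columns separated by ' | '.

== RESULT ==
teams.city
SF

Derivation:
After WHERE (1 rows):
teams.city | teams.dept
SF | ops
After SELECT (1 rows):
teams.city
SF
After ORDER BY (1 rows):
teams.city
SF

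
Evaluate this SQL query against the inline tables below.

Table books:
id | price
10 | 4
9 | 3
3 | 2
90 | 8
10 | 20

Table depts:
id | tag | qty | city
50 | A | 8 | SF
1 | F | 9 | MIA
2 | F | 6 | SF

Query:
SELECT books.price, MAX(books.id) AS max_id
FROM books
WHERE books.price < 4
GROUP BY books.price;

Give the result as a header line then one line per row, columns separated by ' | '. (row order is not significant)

After WHERE (2 rows):
books.id | books.price
9 | 3
3 | 2
After GROUP BY (2 rows):
books.price | max_id
3 | 9
2 | 3

== RESULT ==
books.price | max_id
3 | 9
2 | 3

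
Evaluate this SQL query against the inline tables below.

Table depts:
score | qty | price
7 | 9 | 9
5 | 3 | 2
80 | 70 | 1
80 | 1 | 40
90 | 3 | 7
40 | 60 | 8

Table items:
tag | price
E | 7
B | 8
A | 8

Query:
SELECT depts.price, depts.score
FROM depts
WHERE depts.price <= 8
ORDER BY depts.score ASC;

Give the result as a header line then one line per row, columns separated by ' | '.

After WHERE (4 rows):
depts.score | depts.qty | depts.price
5 | 3 | 2
80 | 70 | 1
90 | 3 | 7
40 | 60 | 8
After SELECT (4 rows):
depts.price | depts.score
2 | 5
1 | 80
7 | 90
8 | 40
After ORDER BY (4 rows):
depts.price | depts.score
2 | 5
8 | 40
1 | 80
7 | 90

== RESULT ==
depts.price | depts.score
2 | 5
8 | 40
1 | 80
7 | 90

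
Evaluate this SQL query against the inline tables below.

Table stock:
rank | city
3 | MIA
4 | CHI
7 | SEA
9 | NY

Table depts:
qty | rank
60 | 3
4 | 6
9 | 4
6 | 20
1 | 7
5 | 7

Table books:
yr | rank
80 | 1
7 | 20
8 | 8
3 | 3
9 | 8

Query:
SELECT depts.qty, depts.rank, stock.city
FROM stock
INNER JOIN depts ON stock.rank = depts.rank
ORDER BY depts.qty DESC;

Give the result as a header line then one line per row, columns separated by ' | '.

After JOIN depts (4 rows):
stock.rank | stock.city | depts.qty | depts.rank
3 | MIA | 60 | 3
4 | CHI | 9 | 4
7 | SEA | 1 | 7
7 | SEA | 5 | 7
After SELECT (4 rows):
depts.qty | depts.rank | stock.city
60 | 3 | MIA
9 | 4 | CHI
1 | 7 | SEA
5 | 7 | SEA
After ORDER BY (4 rows):
depts.qty | depts.rank | stock.city
60 | 3 | MIA
9 | 4 | CHI
5 | 7 | SEA
1 | 7 | SEA

== RESULT ==
depts.qty | depts.rank | stock.city
60 | 3 | MIA
9 | 4 | CHI
5 | 7 | SEA
1 | 7 | SEA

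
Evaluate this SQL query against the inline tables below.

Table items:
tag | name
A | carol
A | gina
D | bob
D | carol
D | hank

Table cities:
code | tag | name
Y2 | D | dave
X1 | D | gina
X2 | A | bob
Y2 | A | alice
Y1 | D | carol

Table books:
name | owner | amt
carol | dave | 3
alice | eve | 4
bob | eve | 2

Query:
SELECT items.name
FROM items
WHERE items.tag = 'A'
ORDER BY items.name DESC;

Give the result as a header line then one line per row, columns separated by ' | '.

== RESULT ==
items.name
gina
carol

Derivation:
After WHERE (2 rows):
items.tag | items.name
A | carol
A | gina
After SELECT (2 rows):
items.name
carol
gina
After ORDER BY (2 rows):
items.name
gina
carol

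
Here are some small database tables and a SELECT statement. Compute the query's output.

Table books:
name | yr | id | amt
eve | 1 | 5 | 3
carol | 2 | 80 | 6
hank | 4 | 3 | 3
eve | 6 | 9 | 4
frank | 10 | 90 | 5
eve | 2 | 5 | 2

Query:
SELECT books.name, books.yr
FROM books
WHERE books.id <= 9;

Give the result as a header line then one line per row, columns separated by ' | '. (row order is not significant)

== RESULT ==
books.name | books.yr
eve | 1
hank | 4
eve | 6
eve | 2

Derivation:
After WHERE (4 rows):
books.name | books.yr | books.id | books.amt
eve | 1 | 5 | 3
hank | 4 | 3 | 3
eve | 6 | 9 | 4
eve | 2 | 5 | 2
After SELECT (4 rows):
books.name | books.yr
eve | 1
hank | 4
eve | 6
eve | 2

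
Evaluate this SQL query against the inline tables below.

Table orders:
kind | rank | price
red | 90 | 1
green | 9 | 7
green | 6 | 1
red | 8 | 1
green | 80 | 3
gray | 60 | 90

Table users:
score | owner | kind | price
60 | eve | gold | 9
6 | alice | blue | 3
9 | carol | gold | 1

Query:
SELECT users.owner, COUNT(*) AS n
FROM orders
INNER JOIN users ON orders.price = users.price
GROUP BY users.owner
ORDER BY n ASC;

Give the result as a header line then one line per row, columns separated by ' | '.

== RESULT ==
users.owner | n
alice | 1
carol | 3

Derivation:
After JOIN users (4 rows):
orders.kind | orders.rank | orders.price | users.score | users.owner | users.kind | users.price
red | 90 | 1 | 9 | carol | gold | 1
green | 6 | 1 | 9 | carol | gold | 1
red | 8 | 1 | 9 | carol | gold | 1
green | 80 | 3 | 6 | alice | blue | 3
After GROUP BY (2 rows):
users.owner | n
carol | 3
alice | 1
After ORDER BY (2 rows):
users.owner | n
alice | 1
carol | 3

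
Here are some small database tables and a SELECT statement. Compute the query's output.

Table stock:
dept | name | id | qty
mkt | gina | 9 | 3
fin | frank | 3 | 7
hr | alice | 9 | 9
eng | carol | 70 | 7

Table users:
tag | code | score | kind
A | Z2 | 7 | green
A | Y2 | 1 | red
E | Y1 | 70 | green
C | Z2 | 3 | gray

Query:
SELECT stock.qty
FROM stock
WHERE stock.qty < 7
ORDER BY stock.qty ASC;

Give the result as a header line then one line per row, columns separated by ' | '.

After WHERE (1 rows):
stock.dept | stock.name | stock.id | stock.qty
mkt | gina | 9 | 3
After SELECT (1 rows):
stock.qty
3
After ORDER BY (1 rows):
stock.qty
3

== RESULT ==
stock.qty
3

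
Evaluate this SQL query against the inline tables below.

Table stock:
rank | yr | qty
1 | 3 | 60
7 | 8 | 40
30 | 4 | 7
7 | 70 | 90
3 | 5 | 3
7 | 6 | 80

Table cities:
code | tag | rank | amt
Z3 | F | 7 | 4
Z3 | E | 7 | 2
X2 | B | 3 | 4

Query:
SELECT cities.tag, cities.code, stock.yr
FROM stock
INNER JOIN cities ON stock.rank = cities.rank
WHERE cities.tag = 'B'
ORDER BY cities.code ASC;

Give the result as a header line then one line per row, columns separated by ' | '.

== RESULT ==
cities.tag | cities.code | stock.yr
B | X2 | 5

Derivation:
After JOIN cities (7 rows):
stock.rank | stock.yr | stock.qty | cities.code | cities.tag | cities.rank | cities.amt
7 | 8 | 40 | Z3 | F | 7 | 4
7 | 8 | 40 | Z3 | E | 7 | 2
7 | 70 | 90 | Z3 | F | 7 | 4
7 | 70 | 90 | Z3 | E | 7 | 2
3 | 5 | 3 | X2 | B | 3 | 4
7 | 6 | 80 | Z3 | F | 7 | 4
7 | 6 | 80 | Z3 | E | 7 | 2
After WHERE (1 rows):
stock.rank | stock.yr | stock.qty | cities.code | cities.tag | cities.rank | cities.amt
3 | 5 | 3 | X2 | B | 3 | 4
After SELECT (1 rows):
cities.tag | cities.code | stock.yr
B | X2 | 5
After ORDER BY (1 rows):
cities.tag | cities.code | stock.yr
B | X2 | 5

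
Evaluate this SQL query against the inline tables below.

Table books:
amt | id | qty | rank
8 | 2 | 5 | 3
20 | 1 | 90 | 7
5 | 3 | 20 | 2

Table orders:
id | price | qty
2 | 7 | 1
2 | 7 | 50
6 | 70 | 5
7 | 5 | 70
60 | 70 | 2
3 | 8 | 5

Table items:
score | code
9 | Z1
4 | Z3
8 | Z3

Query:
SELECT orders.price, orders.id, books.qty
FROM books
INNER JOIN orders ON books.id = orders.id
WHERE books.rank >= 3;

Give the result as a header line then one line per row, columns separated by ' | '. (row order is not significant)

== RESULT ==
orders.price | orders.id | books.qty
7 | 2 | 5
7 | 2 | 5

Derivation:
After JOIN orders (3 rows):
books.amt | books.id | books.qty | books.rank | orders.id | orders.price | orders.qty
8 | 2 | 5 | 3 | 2 | 7 | 1
8 | 2 | 5 | 3 | 2 | 7 | 50
5 | 3 | 20 | 2 | 3 | 8 | 5
After WHERE (2 rows):
books.amt | books.id | books.qty | books.rank | orders.id | orders.price | orders.qty
8 | 2 | 5 | 3 | 2 | 7 | 1
8 | 2 | 5 | 3 | 2 | 7 | 50
After SELECT (2 rows):
orders.price | orders.id | books.qty
7 | 2 | 5
7 | 2 | 5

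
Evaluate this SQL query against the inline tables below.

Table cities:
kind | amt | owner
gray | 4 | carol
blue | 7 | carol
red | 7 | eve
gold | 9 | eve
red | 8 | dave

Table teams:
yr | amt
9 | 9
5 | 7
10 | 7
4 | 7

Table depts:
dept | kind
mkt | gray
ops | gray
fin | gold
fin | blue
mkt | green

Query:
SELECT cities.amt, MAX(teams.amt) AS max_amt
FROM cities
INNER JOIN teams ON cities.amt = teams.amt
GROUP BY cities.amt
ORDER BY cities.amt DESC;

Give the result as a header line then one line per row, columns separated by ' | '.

After JOIN teams (7 rows):
cities.kind | cities.amt | cities.owner | teams.yr | teams.amt
blue | 7 | carol | 5 | 7
blue | 7 | carol | 10 | 7
blue | 7 | carol | 4 | 7
red | 7 | eve | 5 | 7
red | 7 | eve | 10 | 7
red | 7 | eve | 4 | 7
gold | 9 | eve | 9 | 9
After GROUP BY (2 rows):
cities.amt | max_amt
7 | 7
9 | 9
After ORDER BY (2 rows):
cities.amt | max_amt
9 | 9
7 | 7

== RESULT ==
cities.amt | max_amt
9 | 9
7 | 7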